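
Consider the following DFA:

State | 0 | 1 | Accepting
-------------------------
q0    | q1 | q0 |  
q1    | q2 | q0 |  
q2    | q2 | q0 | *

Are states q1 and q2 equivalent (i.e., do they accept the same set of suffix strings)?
Try the suffix ε (the empty string).
From q1: q1 — not accepting.
From q2: q2 — accepting.
The two states disagree on this suffix, so they are not equivalent.

Final answer: No. Distinguishing string: ε (the empty string) - accepted from q2 but not from q1.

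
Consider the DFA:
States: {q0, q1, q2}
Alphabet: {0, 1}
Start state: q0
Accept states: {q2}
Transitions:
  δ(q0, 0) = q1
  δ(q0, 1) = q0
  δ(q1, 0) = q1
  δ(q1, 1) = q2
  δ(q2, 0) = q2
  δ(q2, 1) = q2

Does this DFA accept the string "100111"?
Processing string "100111":
  q0 --1--> q0
  q0 --0--> q1
  q1 --0--> q1
  q1 --1--> q2
  q2 --1--> q2
  q2 --1--> q2
Final state: q2
Accept states: {q2}
q2 is an accept state, so the string is accepted.

Final answer: Yes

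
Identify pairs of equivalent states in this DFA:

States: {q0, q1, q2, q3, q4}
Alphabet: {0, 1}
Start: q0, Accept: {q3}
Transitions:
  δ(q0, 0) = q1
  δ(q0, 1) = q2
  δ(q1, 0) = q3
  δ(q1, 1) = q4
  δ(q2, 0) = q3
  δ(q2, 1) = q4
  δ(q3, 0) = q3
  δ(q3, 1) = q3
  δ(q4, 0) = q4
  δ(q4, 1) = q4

Using the table-filling algorithm:
Round 0 – mark pairs where exactly one state is accepting: (q0,q3), (q1,q3), (q2,q3), (q3,q4)
Round 1 – newly marked: (q0,q1) [on 0: q1 vs q3, already marked]; (q0,q2) [on 0: q1 vs q3, already marked]; (q1,q4) [on 0: q3 vs q4, already marked]; (q2,q4) [on 0: q3 vs q4, already marked]
Round 2 – newly marked: (q0,q4) [on 0: q1 vs q4, already marked]
No further pairs can be marked.
(q1, q2) unmarked: δ(q1,0)=q3, δ(q2,0)=q3; δ(q1,1)=q4, δ(q2,1)=q4 → equivalent
Equivalent pairs: (q1, q2)

Final answer: Equivalent pairs: (q1, q2)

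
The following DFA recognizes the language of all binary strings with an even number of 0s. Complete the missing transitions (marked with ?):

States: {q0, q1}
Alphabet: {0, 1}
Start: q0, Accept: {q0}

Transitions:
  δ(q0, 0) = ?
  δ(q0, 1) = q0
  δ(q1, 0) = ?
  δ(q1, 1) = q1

What each state remembers (consistent with the given transitions and accept states):
  q0: an even number of 0s has been read so far
  q1: an odd number of 0s has been read so far
Filling in the missing entries:
  δ(q0, 0): in q0 (an even number of 0s has been read so far), after reading 0 we have: an odd number of 0s has been read so far → q1
  δ(q1, 0): in q1 (an odd number of 0s has been read so far), after reading 0 we have: an even number of 0s has been read so far → q0

Final answer: δ(q0, 0) = q1; δ(q1, 0) = q0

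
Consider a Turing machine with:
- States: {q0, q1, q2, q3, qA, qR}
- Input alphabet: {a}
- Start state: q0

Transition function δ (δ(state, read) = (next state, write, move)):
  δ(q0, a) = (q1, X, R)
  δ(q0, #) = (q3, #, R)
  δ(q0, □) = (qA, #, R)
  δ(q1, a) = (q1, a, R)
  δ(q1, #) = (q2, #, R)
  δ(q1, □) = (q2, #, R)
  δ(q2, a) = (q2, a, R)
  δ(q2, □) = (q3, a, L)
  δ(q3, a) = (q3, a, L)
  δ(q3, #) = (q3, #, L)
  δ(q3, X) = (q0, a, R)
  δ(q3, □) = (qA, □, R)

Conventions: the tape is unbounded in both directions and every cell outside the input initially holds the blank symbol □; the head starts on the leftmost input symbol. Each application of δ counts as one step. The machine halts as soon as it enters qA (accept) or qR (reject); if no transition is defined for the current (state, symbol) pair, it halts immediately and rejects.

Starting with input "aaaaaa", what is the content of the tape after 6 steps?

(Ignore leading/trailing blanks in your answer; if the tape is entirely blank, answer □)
Step 0: [q0]aaaaaa (head at position 0)
Step 1: δ(q0, a) = (q1, X, R)  ⊢  X[q1]aaaaa (head at position 1)
Step 2: δ(q1, a) = (q1, a, R)  ⊢  Xa[q1]aaaa (head at position 2)
Step 3: δ(q1, a) = (q1, a, R)  ⊢  Xaa[q1]aaa (head at position 3)
Step 4: δ(q1, a) = (q1, a, R)  ⊢  Xaaa[q1]aa (head at position 4)
Step 5: δ(q1, a) = (q1, a, R)  ⊢  Xaaaa[q1]a (head at position 5)
Step 6: δ(q1, a) = (q1, a, R)  ⊢  Xaaaaa[q1]□ (head at position 6)
Tape after 6 steps (ignoring surrounding blanks): Xaaaaa

Final answer: Tape: Xaaaaa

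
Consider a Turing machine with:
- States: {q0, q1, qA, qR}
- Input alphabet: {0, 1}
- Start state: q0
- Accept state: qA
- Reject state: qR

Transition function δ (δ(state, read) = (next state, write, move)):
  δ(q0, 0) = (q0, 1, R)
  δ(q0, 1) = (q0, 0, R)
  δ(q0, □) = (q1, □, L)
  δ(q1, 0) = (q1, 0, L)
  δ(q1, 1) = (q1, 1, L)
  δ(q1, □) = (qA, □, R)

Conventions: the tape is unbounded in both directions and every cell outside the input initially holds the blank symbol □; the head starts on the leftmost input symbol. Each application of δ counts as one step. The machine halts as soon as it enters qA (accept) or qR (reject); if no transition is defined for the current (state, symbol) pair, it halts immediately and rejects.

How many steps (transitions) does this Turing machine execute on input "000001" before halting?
Step 0: [q0]000001 (head at position 0)
Step 1: δ(q0, 0) = (q0, 1, R)  ⊢  1[q0]00001 (head at position 1)
Step 2: δ(q0, 0) = (q0, 1, R)  ⊢  11[q0]0001 (head at position 2)
Step 3: δ(q0, 0) = (q0, 1, R)  ⊢  111[q0]001 (head at position 3)
Step 4: δ(q0, 0) = (q0, 1, R)  ⊢  1111[q0]01 (head at position 4)
Step 5: δ(q0, 0) = (q0, 1, R)  ⊢  11111[q0]1 (head at position 5)
Step 6: δ(q0, 1) = (q0, 0, R)  ⊢  111110[q0]□ (head at position 6)
Step 7: δ(q0, □) = (q1, □, L)  ⊢  11111[q1]0□ (head at position 5)
Step 8: δ(q1, 0) = (q1, 0, L)  ⊢  1111[q1]10□ (head at position 4)
Step 9: δ(q1, 1) = (q1, 1, L)  ⊢  111[q1]110□ (head at position 3)
Step 10: δ(q1, 1) = (q1, 1, L)  ⊢  11[q1]1110□ (head at position 2)
Step 11: δ(q1, 1) = (q1, 1, L)  ⊢  1[q1]11110□ (head at position 1)
Step 12: δ(q1, 1) = (q1, 1, L)  ⊢  [q1]111110□ (head at position 0)
Step 13: δ(q1, 1) = (q1, 1, L)  ⊢  [q1]□111110□ (head at position -1)
Step 14: δ(q1, □) = (qA, □, R)  ⊢  □[qA]111110□ (head at position 0)
The machine is in qA, so it halts and accepts.
Number of transitions executed: 14.

Final answer: 14 steps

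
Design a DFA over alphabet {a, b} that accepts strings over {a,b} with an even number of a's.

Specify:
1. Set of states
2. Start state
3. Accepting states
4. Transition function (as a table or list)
One valid DFA (any DFA recognizing the same language is acceptable):
States: {q0, q1}
Start: q0
Accepting: {q0}
Transitions (accepting states marked with *):
State | a | b | Accepting
-------------------------
q0    | q1 | q0 | *
q1    | q0 | q1 |  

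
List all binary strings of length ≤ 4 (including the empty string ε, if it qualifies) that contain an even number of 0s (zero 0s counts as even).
Checking every binary string of length 0 to 4:
  Length 0: accepted: ε | rejected: (none)
  Length 1: accepted: 1 | rejected: 0
  Length 2: accepted: 00, 11 | rejected: 01, 10
  Length 3: accepted: 001, 010, 100, 111 | rejected: 000, 011, 101, 110
  Length 4: accepted: 0000, 0011, 0101, 0110, 1001, 1010, 1100, 1111 | rejected: 0001, 0010, 0100, 0111, 1000, 1011, 1101, 1110
Total: 16 string(s).

Final answer: ε, 1, 00, 11, 001, 010, 100, 111, 0000, 0011, 0101, 0110, 1001, 1010, 1100, 1111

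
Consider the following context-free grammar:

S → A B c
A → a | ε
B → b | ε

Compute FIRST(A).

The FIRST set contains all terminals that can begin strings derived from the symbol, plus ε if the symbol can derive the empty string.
A → a contributes a; A → ε makes A nullable, contributing ε. FIRST(A) = {a, ε}.

Final answer: {a, ε}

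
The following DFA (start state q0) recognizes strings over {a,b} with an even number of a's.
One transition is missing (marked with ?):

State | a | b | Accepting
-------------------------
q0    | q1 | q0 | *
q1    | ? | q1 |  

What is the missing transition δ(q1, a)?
q0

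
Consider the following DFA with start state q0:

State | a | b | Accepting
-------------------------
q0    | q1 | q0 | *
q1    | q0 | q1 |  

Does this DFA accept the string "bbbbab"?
Start in q0.
Read 'b': q0 → q0
Read 'b': q0 → q0
Read 'b': q0 → q0
Read 'b': q0 → q0
Read 'a': q0 → q1
Read 'b': q1 → q1
Final state q1 is not accepting, so the string is rejected.

Final answer: No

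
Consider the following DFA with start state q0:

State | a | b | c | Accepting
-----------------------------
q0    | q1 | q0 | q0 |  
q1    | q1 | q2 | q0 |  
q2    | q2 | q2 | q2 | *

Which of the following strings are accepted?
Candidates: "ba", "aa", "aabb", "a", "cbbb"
"ba": q0 → q0 → q1; q1 is not accepting → rejected
"aa": q0 → q1 → q1; q1 is not accepting → rejected
"aabb": q0 → q1 → q1 → q2 → q2; q2 is accepting → accepted
"a": q0 → q1; q1 is not accepting → rejected
"cbbb": q0 → q0 → q0 → q0 → q0; q0 is not accepting → rejected

Final answer: "aabb"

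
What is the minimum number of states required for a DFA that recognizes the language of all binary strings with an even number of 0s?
Language: binary strings with an even number of 0s
Lower bound (Myhill–Nerode): the prefixes ε, 0 are pairwise distinguishable:
  ε vs 0: suffix ε distinguishes them (ε has zero 0s (accepted), 0 has one 0 (rejected))
So any DFA needs at least 2 states.
Upper bound: a DFA with 2 states exists (one state per class above).
Minimum states: 2

Final answer: 2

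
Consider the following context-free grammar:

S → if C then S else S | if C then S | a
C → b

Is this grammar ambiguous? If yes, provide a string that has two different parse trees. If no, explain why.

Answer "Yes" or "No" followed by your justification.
The 'dangling else' can attach to either if. Two leftmost derivations of  if b then if b then a else a:
  (1) S ⇒ if C then S else S ⇒ if b then S else S ⇒ if b then if C then S else S ⇒ if b then if b then S else S ⇒ if b then if b then a else S ⇒ if b then if b then a else a   (else belongs to the outer if)
  (2) S ⇒ if C then S ⇒ if b then S ⇒ if b then if C then S else S ⇒ if b then if b then S else S ⇒ if b then if b then a else S ⇒ if b then if b then a else a   (else belongs to the inner if)
Two distinct parse trees for the same string, so the grammar is ambiguous.

Final answer: Yes - the string 'if b then if b then a else a' has two distinct leftmost derivations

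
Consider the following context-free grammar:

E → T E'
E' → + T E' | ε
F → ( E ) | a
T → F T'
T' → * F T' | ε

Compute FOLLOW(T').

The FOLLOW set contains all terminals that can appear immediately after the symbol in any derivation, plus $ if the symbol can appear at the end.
Useful FIRST sets: FIRST(E') = {+, ε}, FIRST(T') = {*, ε} (both E' and T' are nullable).
FOLLOW(E): E is the start symbol → $; E appears in F → ( E ) followed by ')' → FOLLOW(E) = {), $}.
FOLLOW(E'): E' appears at the right end of E → T E' and of E' → + T E', so FOLLOW(E') ⊇ FOLLOW(E) (the second occurrence adds nothing new). FOLLOW(E') = {), $}.
FOLLOW(T): in E → T E' and E' → + T E', T is followed by E': add FIRST(E') minus ε = {+}; since E' is nullable, also add FOLLOW(E) and FOLLOW(E') = {), $}. FOLLOW(T) = {+, ), $}.
FOLLOW(T'): T' appears at the right end of T → F T' and of T' → * F T', so FOLLOW(T') = FOLLOW(T) = {+, ), $}.

Final answer: {$, ), +}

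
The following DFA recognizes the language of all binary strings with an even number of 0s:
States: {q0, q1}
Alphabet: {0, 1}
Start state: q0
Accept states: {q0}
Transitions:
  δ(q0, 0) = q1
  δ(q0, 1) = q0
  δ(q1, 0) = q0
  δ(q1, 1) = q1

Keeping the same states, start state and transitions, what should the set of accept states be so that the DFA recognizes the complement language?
The DFA is complete (every state has a transition on every symbol), so the complement
is recognized by the same DFA with accepting and non-accepting states swapped.
Original accept states: {q0}
Complement accept states = All states - Original accept states
= {q0, q1} - {q0}
= {q1}
Complement language: strings with an ODD number of 0s

Final answer: {q1}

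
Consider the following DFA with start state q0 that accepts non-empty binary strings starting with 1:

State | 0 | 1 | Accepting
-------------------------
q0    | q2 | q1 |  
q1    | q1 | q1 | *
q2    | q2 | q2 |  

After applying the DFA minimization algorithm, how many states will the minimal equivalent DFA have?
All 3 states are reachable from q0, so none can be removed as unreachable.
Table-filling: first mark every (accepting, non-accepting) pair as distinguishable (accepting: {q1}; non-accepting: {q0, q2}).
Round 1: (q0, q2) on '1' go to q1 and q2, already distinguishable → mark.
Every pair of states is distinguishable, so the DFA is already minimal.
Equivalence classes: {q0}, {q1}, {q2} → 3 states.

Final answer: 3 states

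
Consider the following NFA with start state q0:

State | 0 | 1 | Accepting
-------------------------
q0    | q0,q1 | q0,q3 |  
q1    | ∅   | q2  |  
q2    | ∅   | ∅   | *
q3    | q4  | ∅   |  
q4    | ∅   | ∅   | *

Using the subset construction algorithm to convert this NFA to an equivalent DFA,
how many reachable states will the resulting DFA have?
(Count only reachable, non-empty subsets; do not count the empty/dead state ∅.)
Start subset: {q0}
{q0}: on 0 → {q0, q1}, on 1 → {q0, q3}
{q0, q1}: on 0 → {q0, q1}, on 1 → {q0, q2, q3}
{q0, q3}: on 0 → {q0, q1, q4}, on 1 → {q0, q3}
{q0, q2, q3}: on 0 → {q0, q1, q4}, on 1 → {q0, q3}
{q0, q1, q4}: on 0 → {q0, q1}, on 1 → {q0, q2, q3}
Reachable non-empty subsets: {q0}, {q0, q1}, {q0, q3}, {q0, q2, q3}, {q0, q1, q4} — 5 in total.

Final answer: 5 states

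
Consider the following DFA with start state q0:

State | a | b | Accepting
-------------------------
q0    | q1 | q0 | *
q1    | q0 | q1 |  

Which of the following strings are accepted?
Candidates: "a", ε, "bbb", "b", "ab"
"a": q0 → q1; q1 is not accepting → rejected
ε: q0; q0 is accepting → accepted
"bbb": q0 → q0 → q0 → q0; q0 is accepting → accepted
"b": q0 → q0; q0 is accepting → accepted
"ab": q0 → q1 → q1; q1 is not accepting → rejected

Final answer: ε, "bbb", "b"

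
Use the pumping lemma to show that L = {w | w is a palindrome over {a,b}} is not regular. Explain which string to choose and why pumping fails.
Language: L = {w | w is a palindrome over {a,b}} (strings that read the same forwards and backwards)
Step 1: Assume for contradiction that L is regular, with pumping length p.
Step 2: Choose s = a^p b a^p. Then s ∈ L (it reads the same forwards and backwards) and |s| ≥ p.
Step 3: Consider any decomposition s = xyz with |xy| ≤ p and |y| > 0. Since |xy| ≤ p and the first p symbols of s are all a's, y = a^k for some k with 1 ≤ k ≤ p.
Step 4: Pumping up (i = 2): xy²z = a^(p+k) b a^p. Its reverse is a^p b a^(p+k) ≠ a^(p+k) b a^p (the single b is no longer in the middle), so xy²z is not a palindrome and xy²z ∉ L.
This contradicts the pumping lemma, so L is not regular.

Final answer: Choose s = a^p b a^p. Since |xy| ≤ p, y = a^k with k ≥ 1. Then xy²z = a^(p+k) b a^p is not a palindrome, so ∉ L.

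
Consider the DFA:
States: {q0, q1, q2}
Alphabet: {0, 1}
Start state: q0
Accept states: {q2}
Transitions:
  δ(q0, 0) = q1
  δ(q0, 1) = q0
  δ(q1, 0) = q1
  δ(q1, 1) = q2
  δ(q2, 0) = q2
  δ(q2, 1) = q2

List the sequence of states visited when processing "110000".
Starting at q0
Read '1': q0 -> q0
Read '1': q0 -> q0
Read '0': q0 -> q1
Read '0': q1 -> q1
Read '0': q1 -> q1
Read '0': q1 -> q1

Final answer: q0 -> q0 -> q0 -> q1 -> q1 -> q1 -> q1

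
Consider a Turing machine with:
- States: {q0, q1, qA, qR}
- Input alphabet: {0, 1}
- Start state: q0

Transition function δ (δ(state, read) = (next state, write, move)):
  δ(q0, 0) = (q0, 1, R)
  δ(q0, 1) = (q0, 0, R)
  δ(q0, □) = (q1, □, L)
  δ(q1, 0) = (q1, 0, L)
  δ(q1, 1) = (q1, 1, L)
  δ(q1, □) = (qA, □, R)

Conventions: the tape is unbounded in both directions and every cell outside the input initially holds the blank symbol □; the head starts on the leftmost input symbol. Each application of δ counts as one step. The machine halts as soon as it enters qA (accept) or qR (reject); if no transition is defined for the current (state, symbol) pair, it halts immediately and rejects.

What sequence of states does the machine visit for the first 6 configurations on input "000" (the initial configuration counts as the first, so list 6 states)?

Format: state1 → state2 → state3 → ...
Step 0: [q0]000 (head at position 0)
Step 1: δ(q0, 0) = (q0, 1, R)  ⊢  1[q0]00 (head at position 1)
Step 2: δ(q0, 0) = (q0, 1, R)  ⊢  11[q0]0 (head at position 2)
Step 3: δ(q0, 0) = (q0, 1, R)  ⊢  111[q0]□ (head at position 3)
Step 4: δ(q0, □) = (q1, □, L)  ⊢  11[q1]1□ (head at position 2)
Step 5: δ(q1, 1) = (q1, 1, L)  ⊢  1[q1]11□ (head at position 1)
Reading off the states of these 6 configurations: q0 → q0 → q0 → q0 → q1 → q1

Final answer: q0 → q0 → q0 → q0 → q1 → q1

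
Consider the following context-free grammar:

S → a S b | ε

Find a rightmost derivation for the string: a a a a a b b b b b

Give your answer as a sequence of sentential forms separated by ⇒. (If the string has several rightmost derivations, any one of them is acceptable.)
Start with S.
Step 1: the rightmost non-terminal is S; apply S → a S b:  a S b
Step 2: the rightmost non-terminal is S; apply S → a S b:  a a S b b
Step 3: the rightmost non-terminal is S; apply S → a S b:  a a a S b b b
Step 4: the rightmost non-terminal is S; apply S → a S b:  a a a a S b b b b
Step 5: the rightmost non-terminal is S; apply S → a S b:  a a a a a S b b b b b
Step 6: the rightmost non-terminal is S; apply S → ε:  a a a a a b b b b b

Final answer: S ⇒ a S b ⇒ a a S b b ⇒ a a a S b b b ⇒ a a a a S b b b b ⇒ a a a a a S b b b b b ⇒ a a a a a b b b b b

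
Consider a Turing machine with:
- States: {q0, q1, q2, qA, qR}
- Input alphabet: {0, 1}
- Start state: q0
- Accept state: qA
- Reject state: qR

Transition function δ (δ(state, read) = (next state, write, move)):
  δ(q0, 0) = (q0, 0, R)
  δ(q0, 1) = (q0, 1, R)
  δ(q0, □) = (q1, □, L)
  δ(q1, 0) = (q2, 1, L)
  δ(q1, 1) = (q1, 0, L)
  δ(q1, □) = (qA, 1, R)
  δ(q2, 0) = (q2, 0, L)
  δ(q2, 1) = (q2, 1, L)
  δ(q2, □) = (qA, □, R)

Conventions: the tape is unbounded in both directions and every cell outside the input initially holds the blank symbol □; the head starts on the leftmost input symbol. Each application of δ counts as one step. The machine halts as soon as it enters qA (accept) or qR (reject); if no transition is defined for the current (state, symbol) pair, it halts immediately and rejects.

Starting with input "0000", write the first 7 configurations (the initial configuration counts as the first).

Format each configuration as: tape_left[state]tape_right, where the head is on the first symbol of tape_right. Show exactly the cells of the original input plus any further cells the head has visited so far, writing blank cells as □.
Step 0: [q0]0000 (head at position 0)
Step 1: δ(q0, 0) = (q0, 0, R)  ⊢  0[q0]000 (head at position 1)
Step 2: δ(q0, 0) = (q0, 0, R)  ⊢  00[q0]00 (head at position 2)
Step 3: δ(q0, 0) = (q0, 0, R)  ⊢  000[q0]0 (head at position 3)
Step 4: δ(q0, 0) = (q0, 0, R)  ⊢  0000[q0]□ (head at position 4)
Step 5: δ(q0, □) = (q1, □, L)  ⊢  000[q1]0□ (head at position 3)
Step 6: δ(q1, 0) = (q2, 1, L)  ⊢  00[q2]01□ (head at position 2)

Final answer: [q0]0000 ⊢ 0[q0]000 ⊢ 00[q0]00 ⊢ 000[q0]0 ⊢ 0000[q0]□ ⊢ 000[q1]0□ ⊢ 00[q2]01□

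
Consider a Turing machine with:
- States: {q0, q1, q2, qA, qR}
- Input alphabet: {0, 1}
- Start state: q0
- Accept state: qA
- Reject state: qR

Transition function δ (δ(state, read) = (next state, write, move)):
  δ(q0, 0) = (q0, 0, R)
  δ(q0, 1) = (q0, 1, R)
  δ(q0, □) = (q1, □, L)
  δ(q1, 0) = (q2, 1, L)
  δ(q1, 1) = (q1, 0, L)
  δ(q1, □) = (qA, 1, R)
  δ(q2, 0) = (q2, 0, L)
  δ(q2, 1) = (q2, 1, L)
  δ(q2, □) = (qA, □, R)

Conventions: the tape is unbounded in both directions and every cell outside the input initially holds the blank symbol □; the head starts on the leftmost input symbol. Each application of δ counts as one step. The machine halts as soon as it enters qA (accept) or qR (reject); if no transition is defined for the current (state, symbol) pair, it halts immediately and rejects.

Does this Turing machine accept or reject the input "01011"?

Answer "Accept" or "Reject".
Step 0: [q0]01011 (head at position 0)
Step 1: δ(q0, 0) = (q0, 0, R)  ⊢  0[q0]1011 (head at position 1)
Step 2: δ(q0, 1) = (q0, 1, R)  ⊢  01[q0]011 (head at position 2)
Step 3: δ(q0, 0) = (q0, 0, R)  ⊢  010[q0]11 (head at position 3)
Step 4: δ(q0, 1) = (q0, 1, R)  ⊢  0101[q0]1 (head at position 4)
Step 5: δ(q0, 1) = (q0, 1, R)  ⊢  01011[q0]□ (head at position 5)
Step 6: δ(q0, □) = (q1, □, L)  ⊢  0101[q1]1□ (head at position 4)
Step 7: δ(q1, 1) = (q1, 0, L)  ⊢  010[q1]10□ (head at position 3)
Step 8: δ(q1, 1) = (q1, 0, L)  ⊢  01[q1]000□ (head at position 2)
Step 9: δ(q1, 0) = (q2, 1, L)  ⊢  0[q2]1100□ (head at position 1)
Step 10: δ(q2, 1) = (q2, 1, L)  ⊢  [q2]01100□ (head at position 0)
Step 11: δ(q2, 0) = (q2, 0, L)  ⊢  [q2]□01100□ (head at position -1)
Step 12: δ(q2, □) = (qA, □, R)  ⊢  □[qA]01100□ (head at position 0)
The machine is in qA, so it halts and accepts.

Final answer: Accept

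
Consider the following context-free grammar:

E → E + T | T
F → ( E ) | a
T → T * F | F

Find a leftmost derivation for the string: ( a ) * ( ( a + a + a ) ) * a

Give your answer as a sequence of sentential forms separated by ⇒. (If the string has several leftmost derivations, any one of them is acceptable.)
Start with E.
Step 1: the leftmost non-terminal is E; apply E → T:  T
Step 2: the leftmost non-terminal is T; apply T → T * F:  T * F
Step 3: the leftmost non-terminal is T; apply T → T * F:  T * F * F
Step 4: the leftmost non-terminal is T; apply T → F:  F * F * F
Step 5: the leftmost non-terminal is F; apply F → ( E ):  ( E ) * F * F
Step 6: the leftmost non-terminal is E; apply E → T:  ( T ) * F * F
Step 7: the leftmost non-terminal is T; apply T → F:  ( F ) * F * F
Step 8: the leftmost non-terminal is F; apply F → a:  ( a ) * F * F
Step 9: the leftmost non-terminal is F; apply F → ( E ):  ( a ) * ( E ) * F
Step 10: the leftmost non-terminal is E; apply E → T:  ( a ) * ( T ) * F
Step 11: the leftmost non-terminal is T; apply T → F:  ( a ) * ( F ) * F
Step 12: the leftmost non-terminal is F; apply F → ( E ):  ( a ) * ( ( E ) ) * F
Step 13: the leftmost non-terminal is E; apply E → E + T:  ( a ) * ( ( E + T ) ) * F
Step 14: the leftmost non-terminal is E; apply E → E + T:  ( a ) * ( ( E + T + T ) ) * F
Step 15: the leftmost non-terminal is E; apply E → T:  ( a ) * ( ( T + T + T ) ) * F
Step 16: the leftmost non-terminal is T; apply T → F:  ( a ) * ( ( F + T + T ) ) * F
Step 17: the leftmost non-terminal is F; apply F → a:  ( a ) * ( ( a + T + T ) ) * F
Step 18: the leftmost non-terminal is T; apply T → F:  ( a ) * ( ( a + F + T ) ) * F
Step 19: the leftmost non-terminal is F; apply F → a:  ( a ) * ( ( a + a + T ) ) * F
Step 20: the leftmost non-terminal is T; apply T → F:  ( a ) * ( ( a + a + F ) ) * F
Step 21: the leftmost non-terminal is F; apply F → a:  ( a ) * ( ( a + a + a ) ) * F
Step 22: the leftmost non-terminal is F; apply F → a:  ( a ) * ( ( a + a + a ) ) * a

Final answer: E ⇒ T ⇒ T * F ⇒ T * F * F ⇒ F * F * F ⇒ ( E ) * F * F ⇒ ( T ) * F * F ⇒ ( F ) * F * F ⇒ ( a ) * F * F ⇒ ( a ) * ( E ) * F ⇒ ( a ) * ( T ) * F ⇒ ( a ) * ( F ) * F ⇒ ( a ) * ( ( E ) ) * F ⇒ ( a ) * ( ( E + T ) ) * F ⇒ ( a ) * ( ( E + T + T ) ) * F ⇒ ( a ) * ( ( T + T + T ) ) * F ⇒ ( a ) * ( ( F + T + T ) ) * F ⇒ ( a ) * ( ( a + T + T ) ) * F ⇒ ( a ) * ( ( a + F + T ) ) * F ⇒ ( a ) * ( ( a + a + T ) ) * F ⇒ ( a ) * ( ( a + a + F ) ) * F ⇒ ( a ) * ( ( a + a + a ) ) * F ⇒ ( a ) * ( ( a + a + a ) ) * a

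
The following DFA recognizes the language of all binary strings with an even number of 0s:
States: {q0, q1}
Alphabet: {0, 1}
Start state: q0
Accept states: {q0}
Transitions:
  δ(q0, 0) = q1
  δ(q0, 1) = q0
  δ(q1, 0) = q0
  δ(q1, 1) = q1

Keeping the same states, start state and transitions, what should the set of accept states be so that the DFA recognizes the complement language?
The DFA is complete (every state has a transition on every symbol), so the complement
is recognized by the same DFA with accepting and non-accepting states swapped.
Original accept states: {q0}
Complement accept states = All states - Original accept states
= {q0, q1} - {q0}
= {q1}
Complement language: strings with an ODD number of 0s

Final answer: {q1}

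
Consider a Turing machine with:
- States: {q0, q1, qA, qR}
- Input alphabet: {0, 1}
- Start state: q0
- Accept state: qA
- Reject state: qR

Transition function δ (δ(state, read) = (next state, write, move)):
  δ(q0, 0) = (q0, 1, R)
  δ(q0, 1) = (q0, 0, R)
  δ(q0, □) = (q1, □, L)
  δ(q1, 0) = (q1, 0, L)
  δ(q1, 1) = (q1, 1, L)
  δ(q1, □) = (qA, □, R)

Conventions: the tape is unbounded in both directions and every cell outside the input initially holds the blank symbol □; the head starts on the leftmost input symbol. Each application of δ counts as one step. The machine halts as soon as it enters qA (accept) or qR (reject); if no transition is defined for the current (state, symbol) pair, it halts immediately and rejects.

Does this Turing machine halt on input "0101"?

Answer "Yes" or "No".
Step 0: [q0]0101 (head at position 0)
Step 1: δ(q0, 0) = (q0, 1, R)  ⊢  1[q0]101 (head at position 1)
Step 2: δ(q0, 1) = (q0, 0, R)  ⊢  10[q0]01 (head at position 2)
Step 3: δ(q0, 0) = (q0, 1, R)  ⊢  101[q0]1 (head at position 3)
Step 4: δ(q0, 1) = (q0, 0, R)  ⊢  1010[q0]□ (head at position 4)
Step 5: δ(q0, □) = (q1, □, L)  ⊢  101[q1]0□ (head at position 3)
Step 6: δ(q1, 0) = (q1, 0, L)  ⊢  10[q1]10□ (head at position 2)
Step 7: δ(q1, 1) = (q1, 1, L)  ⊢  1[q1]010□ (head at position 1)
Step 8: δ(q1, 0) = (q1, 0, L)  ⊢  [q1]1010□ (head at position 0)
Step 9: δ(q1, 1) = (q1, 1, L)  ⊢  [q1]□1010□ (head at position -1)
Step 10: δ(q1, □) = (qA, □, R)  ⊢  □[qA]1010□ (head at position 0)
The machine is in qA, so it halts and accepts.
It halts after 10 steps.

Final answer: Yes - halts after 10 steps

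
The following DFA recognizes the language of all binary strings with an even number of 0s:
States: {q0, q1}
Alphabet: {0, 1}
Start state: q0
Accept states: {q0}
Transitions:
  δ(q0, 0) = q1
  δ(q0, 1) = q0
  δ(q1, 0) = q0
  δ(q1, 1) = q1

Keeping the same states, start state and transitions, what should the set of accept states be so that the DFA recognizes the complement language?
The DFA is complete (every state has a transition on every symbol), so the complement
is recognized by the same DFA with accepting and non-accepting states swapped.
Original accept states: {q0}
Complement accept states = All states - Original accept states
= {q0, q1} - {q0}
= {q1}
Complement language: strings with an ODD number of 0s

Final answer: {q1}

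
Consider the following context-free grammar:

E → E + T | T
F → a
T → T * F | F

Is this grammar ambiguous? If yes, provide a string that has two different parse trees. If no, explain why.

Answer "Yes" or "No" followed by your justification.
This is the standard stratified expression grammar: '+' is introduced only by the left-recursive rule E → E + T and '*' only by the left-recursive rule T → T * F, with F → a. For any string, the last '+' must be the one produced at the root E (everything after it is a T containing no '+'), and likewise within each T the last '*' is produced at its root. This fixes the parse tree uniquely (left-associative, '*' binding tighter than '+'), so every string has exactly one parse tree.

Final answer: No - the grammar is unambiguous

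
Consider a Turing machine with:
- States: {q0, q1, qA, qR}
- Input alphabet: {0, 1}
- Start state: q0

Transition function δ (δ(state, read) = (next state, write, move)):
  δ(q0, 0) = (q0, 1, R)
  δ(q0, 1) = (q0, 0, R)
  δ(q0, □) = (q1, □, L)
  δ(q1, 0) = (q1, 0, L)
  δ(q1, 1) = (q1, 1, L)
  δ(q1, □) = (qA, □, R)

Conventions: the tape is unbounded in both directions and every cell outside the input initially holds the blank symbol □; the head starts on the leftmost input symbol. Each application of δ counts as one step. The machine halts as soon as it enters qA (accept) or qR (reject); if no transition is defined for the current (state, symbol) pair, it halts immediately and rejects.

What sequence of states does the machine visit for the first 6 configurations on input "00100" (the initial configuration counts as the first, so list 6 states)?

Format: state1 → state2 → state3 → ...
Step 0: [q0]00100 (head at position 0)
Step 1: δ(q0, 0) = (q0, 1, R)  ⊢  1[q0]0100 (head at position 1)
Step 2: δ(q0, 0) = (q0, 1, R)  ⊢  11[q0]100 (head at position 2)
Step 3: δ(q0, 1) = (q0, 0, R)  ⊢  110[q0]00 (head at position 3)
Step 4: δ(q0, 0) = (q0, 1, R)  ⊢  1101[q0]0 (head at position 4)
Step 5: δ(q0, 0) = (q0, 1, R)  ⊢  11011[q0]□ (head at position 5)
Reading off the states of these 6 configurations: q0 → q0 → q0 → q0 → q0 → q0

Final answer: q0 → q0 → q0 → q0 → q0 → q0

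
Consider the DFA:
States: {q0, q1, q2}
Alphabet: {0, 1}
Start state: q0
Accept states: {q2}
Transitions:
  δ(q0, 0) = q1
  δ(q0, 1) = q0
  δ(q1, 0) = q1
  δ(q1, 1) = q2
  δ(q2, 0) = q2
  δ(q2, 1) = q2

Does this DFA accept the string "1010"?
Processing string "1010":
  q0 --1--> q0
  q0 --0--> q1
  q1 --1--> q2
  q2 --0--> q2
Final state: q2
Accept states: {q2}
q2 is an accept state, so the string is accepted.

Final answer: Yes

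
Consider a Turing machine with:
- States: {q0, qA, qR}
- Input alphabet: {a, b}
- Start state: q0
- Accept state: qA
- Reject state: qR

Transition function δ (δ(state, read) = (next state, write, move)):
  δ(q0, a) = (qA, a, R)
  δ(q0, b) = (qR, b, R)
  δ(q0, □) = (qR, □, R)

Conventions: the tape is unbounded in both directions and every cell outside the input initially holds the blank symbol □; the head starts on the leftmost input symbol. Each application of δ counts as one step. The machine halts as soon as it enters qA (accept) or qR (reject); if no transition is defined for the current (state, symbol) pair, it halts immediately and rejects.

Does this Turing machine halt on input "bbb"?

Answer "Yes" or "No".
Step 0: [q0]bbb (head at position 0)
Step 1: δ(q0, b) = (qR, b, R)  ⊢  b[qR]bb (head at position 1)
The machine is in qR, so it halts and rejects.
It halts after 1 steps.

Final answer: Yes - halts after 1 steps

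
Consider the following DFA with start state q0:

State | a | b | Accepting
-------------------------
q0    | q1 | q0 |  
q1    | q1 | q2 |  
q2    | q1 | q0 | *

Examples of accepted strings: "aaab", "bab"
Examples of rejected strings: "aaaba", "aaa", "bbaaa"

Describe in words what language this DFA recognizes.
strings over {a,b} ending with 'ab'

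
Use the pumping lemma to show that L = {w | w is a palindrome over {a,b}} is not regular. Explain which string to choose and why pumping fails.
Language: L = {w | w is a palindrome over {a,b}} (strings that read the same forwards and backwards)
Step 1: Assume for contradiction that L is regular, with pumping length p.
Step 2: Choose s = a^p b a^p. Then s ∈ L (it reads the same forwards and backwards) and |s| ≥ p.
Step 3: Consider any decomposition s = xyz with |xy| ≤ p and |y| > 0. Since |xy| ≤ p and the first p symbols of s are all a's, y = a^k for some k with 1 ≤ k ≤ p.
Step 4: Pumping up (i = 2): xy²z = a^(p+k) b a^p. Its reverse is a^p b a^(p+k) ≠ a^(p+k) b a^p (the single b is no longer in the middle), so xy²z is not a palindrome and xy²z ∉ L.
This contradicts the pumping lemma, so L is not regular.

Final answer: Choose s = a^p b a^p. Since |xy| ≤ p, y = a^k with k ≥ 1. Then xy²z = a^(p+k) b a^p is not a palindrome, so ∉ L.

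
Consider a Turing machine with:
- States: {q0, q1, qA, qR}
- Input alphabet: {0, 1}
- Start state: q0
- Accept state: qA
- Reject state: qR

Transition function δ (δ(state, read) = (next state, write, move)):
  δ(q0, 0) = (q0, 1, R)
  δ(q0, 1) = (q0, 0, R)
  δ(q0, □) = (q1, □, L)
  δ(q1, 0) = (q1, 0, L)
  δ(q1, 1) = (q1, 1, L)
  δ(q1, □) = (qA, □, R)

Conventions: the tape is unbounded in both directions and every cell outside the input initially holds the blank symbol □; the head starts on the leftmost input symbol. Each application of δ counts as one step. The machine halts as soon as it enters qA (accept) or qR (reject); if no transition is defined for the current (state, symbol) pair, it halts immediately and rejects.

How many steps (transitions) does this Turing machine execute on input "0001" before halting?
Step 0: [q0]0001 (head at position 0)
Step 1: δ(q0, 0) = (q0, 1, R)  ⊢  1[q0]001 (head at position 1)
Step 2: δ(q0, 0) = (q0, 1, R)  ⊢  11[q0]01 (head at position 2)
Step 3: δ(q0, 0) = (q0, 1, R)  ⊢  111[q0]1 (head at position 3)
Step 4: δ(q0, 1) = (q0, 0, R)  ⊢  1110[q0]□ (head at position 4)
Step 5: δ(q0, □) = (q1, □, L)  ⊢  111[q1]0□ (head at position 3)
Step 6: δ(q1, 0) = (q1, 0, L)  ⊢  11[q1]10□ (head at position 2)
Step 7: δ(q1, 1) = (q1, 1, L)  ⊢  1[q1]110□ (head at position 1)
Step 8: δ(q1, 1) = (q1, 1, L)  ⊢  [q1]1110□ (head at position 0)
Step 9: δ(q1, 1) = (q1, 1, L)  ⊢  [q1]□1110□ (head at position -1)
Step 10: δ(q1, □) = (qA, □, R)  ⊢  □[qA]1110□ (head at position 0)
The machine is in qA, so it halts and accepts.
Number of transitions executed: 10.

Final answer: 10 steps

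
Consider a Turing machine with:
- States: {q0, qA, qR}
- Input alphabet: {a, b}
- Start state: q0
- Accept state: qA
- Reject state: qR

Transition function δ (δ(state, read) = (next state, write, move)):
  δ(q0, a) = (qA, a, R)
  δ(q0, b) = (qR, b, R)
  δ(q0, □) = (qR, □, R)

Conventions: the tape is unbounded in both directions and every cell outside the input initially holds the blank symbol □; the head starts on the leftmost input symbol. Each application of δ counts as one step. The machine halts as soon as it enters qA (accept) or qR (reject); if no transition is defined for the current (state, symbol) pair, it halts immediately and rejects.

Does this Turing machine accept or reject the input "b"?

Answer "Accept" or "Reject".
Step 0: [q0]b (head at position 0)
Step 1: δ(q0, b) = (qR, b, R)  ⊢  b[qR]□ (head at position 1)
The machine is in qR, so it halts and rejects.

Final answer: Reject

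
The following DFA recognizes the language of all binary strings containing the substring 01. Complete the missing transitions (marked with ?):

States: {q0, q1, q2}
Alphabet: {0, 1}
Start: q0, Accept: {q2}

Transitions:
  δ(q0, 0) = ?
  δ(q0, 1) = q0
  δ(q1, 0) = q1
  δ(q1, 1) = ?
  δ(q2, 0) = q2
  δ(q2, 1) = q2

What each state remembers (consistent with the given transitions and accept states):
  q0: 01 not seen yet and the last symbol was not 0
  q1: 01 not seen yet and the last symbol was 0
  q2: the substring 01 has already been seen
Filling in the missing entries:
  δ(q0, 0): in q0 (01 not seen yet and the last symbol was not 0), after reading 0 we have: 01 not seen yet and the last symbol was 0 → q1
  δ(q1, 1): in q1 (01 not seen yet and the last symbol was 0), after reading 1 we have: the substring 01 has already been seen → q2

Final answer: δ(q0, 0) = q1; δ(q1, 1) = q2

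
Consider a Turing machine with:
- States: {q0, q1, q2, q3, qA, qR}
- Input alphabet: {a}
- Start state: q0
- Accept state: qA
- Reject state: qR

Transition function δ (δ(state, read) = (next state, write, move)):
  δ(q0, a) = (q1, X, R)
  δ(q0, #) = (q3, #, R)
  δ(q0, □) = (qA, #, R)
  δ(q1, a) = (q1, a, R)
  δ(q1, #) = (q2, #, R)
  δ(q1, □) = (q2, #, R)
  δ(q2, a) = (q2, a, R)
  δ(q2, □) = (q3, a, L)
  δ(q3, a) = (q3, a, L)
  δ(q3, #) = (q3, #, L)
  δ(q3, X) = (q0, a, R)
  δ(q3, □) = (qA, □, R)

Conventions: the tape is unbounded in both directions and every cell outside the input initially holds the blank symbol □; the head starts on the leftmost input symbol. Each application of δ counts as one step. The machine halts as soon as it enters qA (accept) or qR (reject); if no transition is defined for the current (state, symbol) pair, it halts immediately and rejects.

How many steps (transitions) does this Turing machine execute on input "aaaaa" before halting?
Trace (configuration after each step, as tape_left[state]tape_right with head position):
Step 0: [q0]aaaaa (head at position 0)
Step 1: X[q1]aaaa (head 1)
Step 2: Xa[q1]aaa (head 2)
Step 3: Xaa[q1]aa (head 3)
Step 4: Xaaa[q1]a (head 4)
Step 5: Xaaaa[q1]□ (head 5)
Step 6: Xaaaa#[q2]□ (head 6)
Step 7: Xaaaa[q3]#a (head 5)
Step 8: Xaaa[q3]a#a (head 4)
Step 9: Xaa[q3]aa#a (head 3)
Step 10: Xa[q3]aaa#a (head 2)
Step 11: X[q3]aaaa#a (head 1)
Step 12: [q3]Xaaaa#a (head 0)
Step 13: a[q0]aaaa#a (head 1)
Step 14: aX[q1]aaa#a (head 2)
Step 15: aXa[q1]aa#a (head 3)
Step 16: aXaa[q1]a#a (head 4)
Step 17: aXaaa[q1]#a (head 5)
Step 18: aXaaa#[q2]a (head 6)
Step 19: aXaaa#a[q2]□ (head 7)
Step 20: aXaaa#[q3]aa (head 6)
Step 21: aXaaa[q3]#aa (head 5)
Step 22: aXaa[q3]a#aa (head 4)
Step 23: aXa[q3]aa#aa (head 3)
Step 24: aX[q3]aaa#aa (head 2)
Step 25: a[q3]Xaaa#aa (head 1)
Step 26: aa[q0]aaa#aa (head 2)
Step 27: aaX[q1]aa#aa (head 3)
Step 28: aaXa[q1]a#aa (head 4)
Step 29: aaXaa[q1]#aa (head 5)
Step 30: aaXaa#[q2]aa (head 6)
Step 31: aaXaa#a[q2]a (head 7)
Step 32: aaXaa#aa[q2]□ (head 8)
Step 33: aaXaa#a[q3]aa (head 7)
Step 34: aaXaa#[q3]aaa (head 6)
Step 35: aaXaa[q3]#aaa (head 5)
Step 36: aaXa[q3]a#aaa (head 4)
Step 37: aaX[q3]aa#aaa (head 3)
Step 38: aa[q3]Xaa#aaa (head 2)
Step 39: aaa[q0]aa#aaa (head 3)
Step 40: aaaX[q1]a#aaa (head 4)
Step 41: aaaXa[q1]#aaa (head 5)
Step 42: aaaXa#[q2]aaa (head 6)
Step 43: aaaXa#a[q2]aa (head 7)
Step 44: aaaXa#aa[q2]a (head 8)
Step 45: aaaXa#aaa[q2]□ (head 9)
Step 46: aaaXa#aa[q3]aa (head 8)
Step 47: aaaXa#a[q3]aaa (head 7)
Step 48: aaaXa#[q3]aaaa (head 6)
Step 49: aaaXa[q3]#aaaa (head 5)
Step 50: aaaX[q3]a#aaaa (head 4)
Step 51: aaa[q3]Xa#aaaa (head 3)
Step 52: aaaa[q0]a#aaaa (head 4)
Step 53: aaaaX[q1]#aaaa (head 5)
Step 54: aaaaX#[q2]aaaa (head 6)
Step 55: aaaaX#a[q2]aaa (head 7)
Step 56: aaaaX#aa[q2]aa (head 8)
Step 57: aaaaX#aaa[q2]a (head 9)
Step 58: aaaaX#aaaa[q2]□ (head 10)
Step 59: aaaaX#aaa[q3]aa (head 9)
Step 60: aaaaX#aa[q3]aaa (head 8)
Step 61: aaaaX#a[q3]aaaa (head 7)
Step 62: aaaaX#[q3]aaaaa (head 6)
Step 63: aaaaX[q3]#aaaaa (head 5)
Step 64: aaaa[q3]X#aaaaa (head 4)
Step 65: aaaaa[q0]#aaaaa (head 5)
Step 66: aaaaa#[q3]aaaaa (head 6)
Step 67: aaaaa[q3]#aaaaa (head 5)
Step 68: aaaa[q3]a#aaaaa (head 4)
Step 69: aaa[q3]aa#aaaaa (head 3)
Step 70: aa[q3]aaa#aaaaa (head 2)
Step 71: a[q3]aaaa#aaaaa (head 1)
Step 72: [q3]aaaaa#aaaaa (head 0)
Step 73: [q3]□aaaaa#aaaaa (head -1)
Step 74: □[qA]aaaaa#aaaaa (head 0)
The machine is in qA, so it halts and accepts.
Number of transitions executed: 74.

Final answer: 74 steps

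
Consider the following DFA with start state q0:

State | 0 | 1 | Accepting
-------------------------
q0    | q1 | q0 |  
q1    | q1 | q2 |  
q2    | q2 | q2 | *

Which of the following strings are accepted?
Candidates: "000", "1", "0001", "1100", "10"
"000": q0 → q1 → q1 → q1; q1 is not accepting → rejected
"1": q0 → q0; q0 is not accepting → rejected
"0001": q0 → q1 → q1 → q1 → q2; q2 is accepting → accepted
"1100": q0 → q0 → q0 → q1 → q1; q1 is not accepting → rejected
"10": q0 → q0 → q1; q1 is not accepting → rejected

Final answer: "0001"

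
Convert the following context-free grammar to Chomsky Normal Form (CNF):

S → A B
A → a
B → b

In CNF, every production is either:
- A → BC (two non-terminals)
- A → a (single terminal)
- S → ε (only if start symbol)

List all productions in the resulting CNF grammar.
The grammar has no ε-productions or unit productions to eliminate.
S → A B is already in CNF (two non-terminals) – keep it.
A → a is already in CNF (single terminal) – keep it.
B → b is already in CNF (single terminal) – keep it.
Resulting CNF grammar (3 productions): A → a; B → b; S → A B

Final answer: A → a; B → b; S → A B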